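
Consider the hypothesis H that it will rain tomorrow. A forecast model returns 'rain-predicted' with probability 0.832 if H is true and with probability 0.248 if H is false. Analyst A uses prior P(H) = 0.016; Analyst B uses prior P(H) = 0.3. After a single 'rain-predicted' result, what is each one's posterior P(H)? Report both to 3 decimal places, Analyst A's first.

Analyst A: 0.052; Analyst B: 0.590

The likelihood ratio for a 'rain-predicted' result is 0.832/0.248 = 3.3548.
Analyst A: prior odds 0.016/0.984 = 0.016260; posterior odds 0.054550; posterior probability 0.052.
Analyst B: prior odds 0.3/0.7 = 0.42857; posterior odds 1.4378; posterior probability 0.590.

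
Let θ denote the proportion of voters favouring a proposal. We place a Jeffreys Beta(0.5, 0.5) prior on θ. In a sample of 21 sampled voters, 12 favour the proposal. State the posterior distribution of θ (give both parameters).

Observing 12 successes and 9 failures updates Beta(0.5, 0.5) by adding the success and failure counts to the two shape parameters: α = 0.5+12 = 12.5, β = 0.5+9 = 9.5.

Posterior: Beta(12.5, 9.5)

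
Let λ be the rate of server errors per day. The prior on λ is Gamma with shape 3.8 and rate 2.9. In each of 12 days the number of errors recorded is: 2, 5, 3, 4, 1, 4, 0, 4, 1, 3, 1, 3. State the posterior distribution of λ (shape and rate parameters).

The Poisson likelihood adds the total count to the shape and the number of exposure periods to the rate. Here ∑xᵢ = 31 and n = 12, so shape 3.8→34.8 and rate 2.9→14.9.

Posterior: Gamma(shape=34.8, rate=14.9)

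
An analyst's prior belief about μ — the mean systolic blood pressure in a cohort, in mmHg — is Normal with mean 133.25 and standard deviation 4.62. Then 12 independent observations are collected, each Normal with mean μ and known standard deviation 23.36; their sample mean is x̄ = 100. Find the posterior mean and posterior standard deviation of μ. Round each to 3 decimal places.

Prior precision 1/τ₀² = 1/4.62² = 0.0468507; data precision n/σ² = 12/23.36² = 0.0219905.
Posterior precision = 0.0468507 + 0.0219905 = 0.0688412, giving posterior SD = 1/√0.0688412 = 3.811.
Posterior mean = (0.0468507·133.25 + 0.0219905·100) / 0.0688412 = 122.629.

Posterior mean ≈ 122.629; posterior SD ≈ 3.811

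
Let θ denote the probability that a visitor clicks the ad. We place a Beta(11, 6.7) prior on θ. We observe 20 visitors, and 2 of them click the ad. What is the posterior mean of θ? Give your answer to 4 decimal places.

Posterior mean ≈ 0.3448

The binomial likelihood is conjugate to the Beta prior: with 2 successes and 18 failures, the posterior is Beta(11+2, 6.7+18) = Beta(13, 24.7).
Posterior mean = α/(α+β) = 13/37.7 = 0.3448.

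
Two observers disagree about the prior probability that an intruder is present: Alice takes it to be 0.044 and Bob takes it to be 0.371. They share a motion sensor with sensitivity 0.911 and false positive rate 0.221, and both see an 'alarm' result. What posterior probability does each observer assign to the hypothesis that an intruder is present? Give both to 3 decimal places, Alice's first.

Alice: 0.159; Bob: 0.709

P('+'|H) = 0.911, P('+'|¬H) = 0.221.
Alice: numerator 0.911·0.044 = 0.040084; evidence = 0.040084+0.221·0.956 = 0.25136; posterior = 0.159.
Bob: numerator 0.911·0.371 = 0.33798; evidence = 0.33798+0.221·0.629 = 0.47699; posterior = 0.709.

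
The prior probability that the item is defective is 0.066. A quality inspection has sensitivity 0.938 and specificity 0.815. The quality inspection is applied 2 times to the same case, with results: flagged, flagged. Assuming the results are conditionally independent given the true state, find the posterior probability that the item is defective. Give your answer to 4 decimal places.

Posterior P(H) ≈ 0.6450

Let H be the event that the item is defective; start with P(H) = 0.066. P('flagged'|H) = 0.938, P('flagged'|¬H) = 0.185.
Update on result 1 ('flagged'): P(H) ← 0.938·0.0660 / (0.938·0.0660 + 0.185·0.9340) = 0.061908/0.23470 = 0.2638.
Update on result 2 ('flagged'): P(H) ← 0.938·0.2638 / (0.938·0.2638 + 0.185·0.7362) = 0.24742/0.38362 = 0.6450.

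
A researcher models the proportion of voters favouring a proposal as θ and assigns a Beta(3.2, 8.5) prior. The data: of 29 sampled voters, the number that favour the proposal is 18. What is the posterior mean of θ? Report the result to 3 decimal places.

Observing 18 successes and 11 failures updates Beta(3.2, 8.5) by adding the success and failure counts to the two shape parameters: α = 3.2+18 = 21.2, β = 8.5+11 = 19.5.
E[θ | data] = 21.2/(21.2+19.5) = 0.521.

Posterior mean ≈ 0.521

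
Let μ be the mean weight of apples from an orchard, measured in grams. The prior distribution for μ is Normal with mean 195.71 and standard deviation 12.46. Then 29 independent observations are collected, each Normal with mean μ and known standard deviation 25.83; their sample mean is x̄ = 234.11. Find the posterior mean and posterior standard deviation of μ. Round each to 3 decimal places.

Posterior mean ≈ 229.154; posterior SD ≈ 4.476

With known σ, the Normal prior is conjugate. Weight on the data is w = (n/σ²)/(n/σ² + 1/τ₀²) = 0.0434660/(0.0434660+0.00644116) = 0.87094.
Posterior mean = w·x̄ + (1−w)·μ₀ = 0.87094·234.11 + 0.12906·195.71 = 229.154. Posterior variance = 1/(0.0434660+0.00644116) = 20.0372, so SD = 4.476.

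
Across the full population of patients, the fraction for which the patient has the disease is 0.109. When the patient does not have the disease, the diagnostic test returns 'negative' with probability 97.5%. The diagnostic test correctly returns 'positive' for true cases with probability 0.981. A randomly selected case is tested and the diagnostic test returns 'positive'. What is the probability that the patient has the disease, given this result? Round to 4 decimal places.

Write H for 'the patient has the disease'. Prior odds H:¬H = 0.109/0.891 = 0.12233. For the 'positive' outcome, the likelihood ratio is 0.981/0.025 = 39.240.
Posterior odds = 0.12233 × 39.240 = 4.8004, so P(H|E) = 4.8004/(1+4.8004) = 0.8276.

P(H | E) ≈ 0.8276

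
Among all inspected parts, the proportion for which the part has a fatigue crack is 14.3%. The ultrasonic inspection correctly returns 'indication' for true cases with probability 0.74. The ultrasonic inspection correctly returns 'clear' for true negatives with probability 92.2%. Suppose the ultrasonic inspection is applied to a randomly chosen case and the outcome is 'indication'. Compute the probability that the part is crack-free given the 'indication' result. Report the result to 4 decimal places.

Let H be the event that the part has a fatigue crack. P(H) = 0.143, so P(¬H) = 0.857. With E the 'indication' result, P(E|H) = 0.74 and P(E|¬H) = 0.078.
P(E) = 0.74·0.143 + 0.078·0.857 = 0.10582 + 0.066846 = 0.17267.
By Bayes' theorem, P(H|E) = 0.10582 / 0.17267 = 0.6129. Hence P(¬H|E) = 1 − 0.6129 = 0.3871.

P(¬H | E) ≈ 0.3871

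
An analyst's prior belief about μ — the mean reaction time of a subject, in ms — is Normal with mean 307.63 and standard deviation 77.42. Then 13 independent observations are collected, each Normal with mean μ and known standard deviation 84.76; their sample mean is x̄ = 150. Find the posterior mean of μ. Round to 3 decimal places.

Prior precision 1/τ₀² = 1/77.42² = 0.00016684; data precision n/σ² = 13/84.76² = 0.00180951.
Posterior precision = 0.00016684 + 0.00180951 = 0.00197635.
Posterior mean = (0.00016684·307.63 + 0.00180951·150) / 0.00197635 = 163.307.

Posterior mean ≈ 163.307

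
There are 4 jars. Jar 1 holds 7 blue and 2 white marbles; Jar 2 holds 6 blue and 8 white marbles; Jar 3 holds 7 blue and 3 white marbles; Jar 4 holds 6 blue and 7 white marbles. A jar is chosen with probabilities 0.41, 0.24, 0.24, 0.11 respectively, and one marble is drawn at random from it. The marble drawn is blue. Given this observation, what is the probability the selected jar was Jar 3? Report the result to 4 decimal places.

Posterior probability ≈ 0.2623

Tabulate prior·likelihood by source: [1] prior 0.41, lik 0.7778, product 0.3189; [2] prior 0.24, lik 0.4286, product 0.1029; [3] prior 0.24, lik 0.7, product 0.1680; [4] prior 0.11, lik 0.4615, product 0.05077.
Normalizing constant = 0.64052; the posterior for Jar 3 is its product over the sum, 0.1680/0.64052 = 0.2623.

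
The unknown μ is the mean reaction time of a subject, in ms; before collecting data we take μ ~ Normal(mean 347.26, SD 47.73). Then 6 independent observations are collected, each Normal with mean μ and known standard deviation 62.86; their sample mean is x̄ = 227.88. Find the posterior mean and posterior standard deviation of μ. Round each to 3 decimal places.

With known σ, the Normal prior is conjugate. Weight on the data is w = (n/σ²)/(n/σ² + 1/τ₀²) = 0.00151846/(0.00151846+0.00043895) = 0.77575.
Posterior mean = w·x̄ + (1−w)·μ₀ = 0.77575·227.88 + 0.22425·347.26 = 254.651. Posterior variance = 1/(0.00151846+0.00043895) = 510.879, so SD = 22.603.

Posterior mean ≈ 254.651; posterior SD ≈ 22.603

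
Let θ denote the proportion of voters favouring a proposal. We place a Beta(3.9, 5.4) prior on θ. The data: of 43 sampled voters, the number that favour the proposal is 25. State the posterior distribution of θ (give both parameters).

The binomial likelihood is conjugate to the Beta prior: with 25 successes and 18 failures, the posterior is Beta(3.9+25, 5.4+18) = Beta(28.9, 23.4).

Posterior: Beta(28.9, 23.4)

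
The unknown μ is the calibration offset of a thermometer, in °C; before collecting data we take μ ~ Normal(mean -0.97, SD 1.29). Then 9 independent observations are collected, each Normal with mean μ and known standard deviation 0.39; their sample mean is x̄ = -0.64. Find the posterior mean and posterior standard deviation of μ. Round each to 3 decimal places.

With known σ, the Normal prior is conjugate. Weight on the data is w = (n/σ²)/(n/σ² + 1/τ₀²) = 59.1716/(59.1716+0.600925) = 0.98995.
Posterior mean = w·x̄ + (1−w)·μ₀ = 0.98995·-0.64 + 0.010054·-0.97 = -0.643. Posterior variance = 1/(59.1716+0.600925) = 0.0167301, so SD = 0.129.

Posterior mean ≈ -0.643; posterior SD ≈ 0.129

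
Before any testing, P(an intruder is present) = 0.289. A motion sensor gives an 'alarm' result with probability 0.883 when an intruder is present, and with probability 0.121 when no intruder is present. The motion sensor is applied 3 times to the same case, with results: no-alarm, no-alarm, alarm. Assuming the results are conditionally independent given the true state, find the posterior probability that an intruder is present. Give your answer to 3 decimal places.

Posterior P(H) ≈ 0.050

With H the event that an intruder is present, the joint likelihood of the observed sequence is P(data|H) = 0.117·0.117·0.883 = 0.012087 and P(data|¬H) = 0.879·0.879·0.121 = 0.093490.
Bayes: P(H|data) = 0.289·0.012087 / (0.289·0.012087 + 0.711·0.093490) = 0.0034933/0.069964 = 0.0499.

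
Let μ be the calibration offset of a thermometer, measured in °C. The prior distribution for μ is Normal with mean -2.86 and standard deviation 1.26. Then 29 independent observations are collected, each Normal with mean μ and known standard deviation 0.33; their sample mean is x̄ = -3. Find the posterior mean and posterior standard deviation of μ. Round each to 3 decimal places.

Prior precision 1/τ₀² = 1/1.26² = 0.629882; data precision n/σ² = 29/0.33² = 266.299.
Posterior precision = 0.629882 + 266.299 = 266.929, giving posterior SD = 1/√266.929 = 0.061.
Posterior mean = (0.629882·-2.86 + 266.299·-3) / 266.929 = -3.000.

Posterior mean ≈ -3.000; posterior SD ≈ 0.061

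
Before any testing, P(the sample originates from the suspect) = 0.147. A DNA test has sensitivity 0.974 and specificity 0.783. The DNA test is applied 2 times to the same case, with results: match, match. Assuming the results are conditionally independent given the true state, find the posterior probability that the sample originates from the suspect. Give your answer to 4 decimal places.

With H the event that the sample originates from the suspect, the joint likelihood of the observed sequence is P(data|H) = 0.974·0.974 = 0.94868 and P(data|¬H) = 0.217·0.217 = 0.047089.
Bayes: P(H|data) = 0.147·0.94868 / (0.147·0.94868 + 0.853·0.047089) = 0.13946/0.17962 = 0.7764.

Posterior P(H) ≈ 0.7764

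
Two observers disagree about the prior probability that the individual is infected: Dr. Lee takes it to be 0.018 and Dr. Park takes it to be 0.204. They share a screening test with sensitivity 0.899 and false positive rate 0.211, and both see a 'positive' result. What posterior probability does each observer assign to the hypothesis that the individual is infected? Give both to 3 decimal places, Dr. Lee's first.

Dr. Lee: 0.072; Dr. Park: 0.522

P('+'|H) = 0.899, P('+'|¬H) = 0.211.
Dr. Lee: numerator 0.899·0.018 = 0.016182; evidence = 0.016182+0.211·0.982 = 0.22338; posterior = 0.072.
Dr. Park: numerator 0.899·0.204 = 0.18340; evidence = 0.18340+0.211·0.796 = 0.35135; posterior = 0.522.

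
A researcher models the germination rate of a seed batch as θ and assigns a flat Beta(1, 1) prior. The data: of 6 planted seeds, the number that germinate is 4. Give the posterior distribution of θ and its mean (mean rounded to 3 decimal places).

The binomial likelihood is conjugate to the Beta prior: with 4 successes and 2 failures, the posterior is Beta(1+4, 1+2) = Beta(5, 3).
Posterior mean = α/(α+β) = 5/8 = 0.625.

Posterior: Beta(5, 3); mean ≈ 0.625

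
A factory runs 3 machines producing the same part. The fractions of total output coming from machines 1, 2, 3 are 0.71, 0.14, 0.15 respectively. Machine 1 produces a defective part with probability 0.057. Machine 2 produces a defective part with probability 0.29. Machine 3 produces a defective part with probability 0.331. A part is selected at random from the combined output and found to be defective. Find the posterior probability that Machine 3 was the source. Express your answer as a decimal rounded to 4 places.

Tabulate prior·likelihood by source: [1] prior 0.71, lik 0.057, product 0.04047; [2] prior 0.14, lik 0.29, product 0.04060; [3] prior 0.15, lik 0.331, product 0.04965.
Normalizing constant = 0.13072; the posterior for Machine 3 is its product over the sum, 0.04965/0.13072 = 0.3798.

Posterior probability ≈ 0.3798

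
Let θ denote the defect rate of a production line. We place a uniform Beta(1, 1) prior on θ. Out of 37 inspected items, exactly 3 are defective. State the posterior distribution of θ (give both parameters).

Observing 3 successes and 34 failures updates Beta(1, 1) by adding the success and failure counts to the two shape parameters: α = 1+3 = 4, β = 1+34 = 35.

Posterior: Beta(4, 35)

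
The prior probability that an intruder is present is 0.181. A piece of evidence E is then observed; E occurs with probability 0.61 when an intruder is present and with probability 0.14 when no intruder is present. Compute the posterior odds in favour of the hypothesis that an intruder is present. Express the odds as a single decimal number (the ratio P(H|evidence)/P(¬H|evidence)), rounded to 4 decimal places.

Posterior odds ≈ 0.9629

Prior odds = 0.181/(1−0.181) = 0.22100.
Likelihood ratio for E = 0.61/0.14 = 4.3571.
Posterior odds = prior odds × LR = 0.96293.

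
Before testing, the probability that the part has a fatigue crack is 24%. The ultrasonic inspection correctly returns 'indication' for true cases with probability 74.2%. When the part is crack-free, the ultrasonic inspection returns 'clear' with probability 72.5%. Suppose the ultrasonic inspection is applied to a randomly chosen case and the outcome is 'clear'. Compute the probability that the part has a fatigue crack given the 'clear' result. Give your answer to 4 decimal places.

Write H for 'the part has a fatigue crack'. Prior odds H:¬H = 0.24/0.76 = 0.31579. For the 'clear' outcome, the likelihood ratio is 0.258/0.725 = 0.35586.
Posterior odds = 0.31579 × 0.35586 = 0.11238, so P(H|E) = 0.11238/(1+0.11238) = 0.1010.

P(H | E) ≈ 0.1010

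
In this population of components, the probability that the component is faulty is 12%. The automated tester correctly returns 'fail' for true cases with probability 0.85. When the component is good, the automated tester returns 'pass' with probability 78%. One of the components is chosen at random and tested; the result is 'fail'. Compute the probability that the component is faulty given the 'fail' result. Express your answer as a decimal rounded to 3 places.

Let H be the event that the component is faulty. P(H) = 0.12, so P(¬H) = 0.88. With E the 'fail' result, P(E|H) = 0.85 and P(E|¬H) = 0.22.
P(E) = 0.85·0.12 + 0.22·0.88 = 0.10200 + 0.19360 = 0.29560.
By Bayes' theorem, P(H|E) = 0.10200 / 0.29560 = 0.345.

P(H | E) ≈ 0.345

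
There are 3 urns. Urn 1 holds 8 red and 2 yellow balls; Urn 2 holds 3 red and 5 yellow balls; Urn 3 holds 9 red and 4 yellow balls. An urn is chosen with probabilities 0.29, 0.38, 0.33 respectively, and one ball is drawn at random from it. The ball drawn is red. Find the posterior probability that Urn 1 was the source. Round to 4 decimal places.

Posterior probability ≈ 0.3848

P(red|Urn 1) = 0.8; P(red|Urn 2) = 0.375; P(red|Urn 3) = 0.6923.
Prior × likelihood for each source: 0.29·0.8=0.2320, 0.38·0.375=0.1425, 0.33·0.6923=0.2285. Summing gives P(red) = 0.60296.
P(Urn 1 | red) = 0.2320 / 0.60296 = 0.3848.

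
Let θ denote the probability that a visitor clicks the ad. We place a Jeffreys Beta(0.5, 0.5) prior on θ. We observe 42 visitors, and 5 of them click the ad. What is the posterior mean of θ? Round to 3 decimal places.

Posterior mean ≈ 0.128

The binomial likelihood is conjugate to the Beta prior: with 5 successes and 37 failures, the posterior is Beta(0.5+5, 0.5+37) = Beta(5.5, 37.5).
Posterior mean = α/(α+β) = 5.5/43 = 0.128.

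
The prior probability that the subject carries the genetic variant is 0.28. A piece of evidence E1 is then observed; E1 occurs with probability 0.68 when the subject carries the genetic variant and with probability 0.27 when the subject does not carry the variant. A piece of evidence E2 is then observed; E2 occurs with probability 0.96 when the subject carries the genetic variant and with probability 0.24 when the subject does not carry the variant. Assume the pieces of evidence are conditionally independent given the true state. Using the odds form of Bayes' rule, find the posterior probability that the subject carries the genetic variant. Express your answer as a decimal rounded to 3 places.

Prior odds = 0.28/(1−0.28) = 0.38889.
Likelihood ratio for E1 = 0.68/0.27 = 2.5185.
Likelihood ratio for E2 = 0.96/0.24 = 4.0000.
Posterior odds = prior odds × LR₁ × LR₂ = 3.9177.
Posterior probability = odds/(1+odds) = 3.9177/4.9177 = 0.797.

Posterior probability ≈ 0.797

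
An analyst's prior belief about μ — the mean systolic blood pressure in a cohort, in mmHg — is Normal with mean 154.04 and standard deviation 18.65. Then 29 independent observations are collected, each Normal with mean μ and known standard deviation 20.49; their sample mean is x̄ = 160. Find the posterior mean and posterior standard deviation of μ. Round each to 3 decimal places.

With known σ, the Normal prior is conjugate. Weight on the data is w = (n/σ²)/(n/σ² + 1/τ₀²) = 0.0690739/(0.0690739+0.00287503) = 0.96004.
Posterior mean = w·x̄ + (1−w)·μ₀ = 0.96004·160 + 0.039959·154.04 = 159.762. Posterior variance = 1/(0.0690739+0.00287503) = 13.8987, so SD = 3.728.

Posterior mean ≈ 159.762; posterior SD ≈ 3.728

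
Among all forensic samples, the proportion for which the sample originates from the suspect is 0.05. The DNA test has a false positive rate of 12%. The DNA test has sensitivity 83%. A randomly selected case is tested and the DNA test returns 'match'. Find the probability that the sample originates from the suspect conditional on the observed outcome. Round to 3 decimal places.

P(H | E) ≈ 0.267

Let H be the event that the sample originates from the suspect. P(H) = 0.05, so P(¬H) = 0.95. With E the 'match' result, P(E|H) = 0.83 and P(E|¬H) = 0.12.
P(E) = 0.83·0.05 + 0.12·0.95 = 0.041500 + 0.11400 = 0.15550.
By Bayes' theorem, P(H|E) = 0.041500 / 0.15550 = 0.267.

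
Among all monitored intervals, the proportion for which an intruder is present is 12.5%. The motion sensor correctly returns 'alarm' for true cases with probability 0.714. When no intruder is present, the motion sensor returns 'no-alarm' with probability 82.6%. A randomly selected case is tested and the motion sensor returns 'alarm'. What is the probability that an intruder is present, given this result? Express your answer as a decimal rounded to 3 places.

P(H | E) ≈ 0.370

Write H for 'an intruder is present'. Prior odds H:¬H = 0.125/0.875 = 0.14286. For the 'alarm' outcome, the likelihood ratio is 0.714/0.174 = 4.1034.
Posterior odds = 0.14286 × 4.1034 = 0.58621, so P(H|E) = 0.58621/(1+0.58621) = 0.370.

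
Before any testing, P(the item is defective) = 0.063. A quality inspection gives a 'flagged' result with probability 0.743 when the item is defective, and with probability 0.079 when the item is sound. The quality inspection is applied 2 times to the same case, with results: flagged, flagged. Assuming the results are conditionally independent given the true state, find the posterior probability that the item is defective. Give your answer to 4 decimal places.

Posterior P(H) ≈ 0.8561

With H the event that the item is defective, the joint likelihood of the observed sequence is P(data|H) = 0.743·0.743 = 0.55205 and P(data|¬H) = 0.079·0.079 = 0.0062410.
Bayes: P(H|data) = 0.063·0.55205 / (0.063·0.55205 + 0.937·0.0062410) = 0.034779/0.040627 = 0.8561.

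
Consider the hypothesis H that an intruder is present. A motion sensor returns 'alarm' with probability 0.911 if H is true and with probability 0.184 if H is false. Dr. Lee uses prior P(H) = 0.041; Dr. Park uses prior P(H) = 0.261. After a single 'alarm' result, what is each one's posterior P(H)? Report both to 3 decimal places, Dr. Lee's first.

Dr. Lee: 0.175; Dr. Park: 0.636

P('+'|H) = 0.911, P('+'|¬H) = 0.184.
Dr. Lee: numerator 0.911·0.041 = 0.037351; evidence = 0.037351+0.184·0.959 = 0.21381; posterior = 0.175.
Dr. Park: numerator 0.911·0.261 = 0.23777; evidence = 0.23777+0.184·0.739 = 0.37375; posterior = 0.636.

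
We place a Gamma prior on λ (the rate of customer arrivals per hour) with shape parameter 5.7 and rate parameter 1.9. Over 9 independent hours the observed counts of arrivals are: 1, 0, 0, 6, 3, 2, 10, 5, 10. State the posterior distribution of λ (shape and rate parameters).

The Poisson likelihood adds the total count to the shape and the number of exposure periods to the rate. Here ∑xᵢ = 37 and n = 9, so shape 5.7→42.7 and rate 1.9→10.9.

Posterior: Gamma(shape=42.7, rate=10.9)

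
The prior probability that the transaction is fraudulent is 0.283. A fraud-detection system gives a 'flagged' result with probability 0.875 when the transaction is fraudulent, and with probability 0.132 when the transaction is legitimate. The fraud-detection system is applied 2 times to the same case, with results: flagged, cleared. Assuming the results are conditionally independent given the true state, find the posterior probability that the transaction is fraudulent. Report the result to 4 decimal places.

Posterior P(H) ≈ 0.2737

Let H be the event that the transaction is fraudulent; start with P(H) = 0.283. P('flagged'|H) = 0.875, P('flagged'|¬H) = 0.132.
Update on result 1 ('flagged'): P(H) ← 0.875·0.2830 / (0.875·0.2830 + 0.132·0.7170) = 0.24762/0.34227 = 0.7235.
Update on result 2 ('cleared'): P(H) ← 0.125·0.7235 / (0.125·0.7235 + 0.868·0.2765) = 0.090435/0.33045 = 0.2737.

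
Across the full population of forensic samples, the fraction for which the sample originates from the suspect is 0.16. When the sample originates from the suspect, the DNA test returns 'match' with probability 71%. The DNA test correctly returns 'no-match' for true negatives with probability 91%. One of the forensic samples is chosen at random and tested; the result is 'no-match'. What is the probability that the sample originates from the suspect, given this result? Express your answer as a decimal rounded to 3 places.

Write H for 'the sample originates from the suspect'. Prior odds H:¬H = 0.16/0.84 = 0.19048. For the 'no-match' outcome, the likelihood ratio is 0.29/0.91 = 0.31868.
Posterior odds = 0.19048 × 0.31868 = 0.060701, so P(H|E) = 0.060701/(1+0.060701) = 0.057.

P(H | E) ≈ 0.057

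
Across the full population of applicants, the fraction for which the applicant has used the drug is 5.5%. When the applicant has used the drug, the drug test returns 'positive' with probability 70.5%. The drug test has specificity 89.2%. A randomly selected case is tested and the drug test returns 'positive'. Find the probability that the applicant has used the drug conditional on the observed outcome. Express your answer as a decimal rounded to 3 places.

P(H | E) ≈ 0.275

Write H for 'the applicant has used the drug'. Prior odds H:¬H = 0.055/0.945 = 0.058201. For the 'positive' outcome, the likelihood ratio is 0.705/0.108 = 6.5278.
Posterior odds = 0.058201 × 6.5278 = 0.37992, so P(H|E) = 0.37992/(1+0.37992) = 0.275.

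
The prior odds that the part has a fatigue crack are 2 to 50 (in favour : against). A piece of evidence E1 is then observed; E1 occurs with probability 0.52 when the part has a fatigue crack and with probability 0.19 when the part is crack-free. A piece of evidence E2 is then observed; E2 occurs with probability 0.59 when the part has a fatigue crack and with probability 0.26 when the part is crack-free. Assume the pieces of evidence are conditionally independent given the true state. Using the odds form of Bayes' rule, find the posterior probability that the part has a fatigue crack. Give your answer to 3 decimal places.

Posterior probability ≈ 0.199

Prior odds = 2/50 = 0.040000.
Likelihood ratio for E1 = 0.52/0.19 = 2.7368.
Likelihood ratio for E2 = 0.59/0.26 = 2.2692.
Posterior odds = prior odds × LR₁ × LR₂ = 0.24842.
Posterior probability = odds/(1+odds) = 0.24842/1.2484 = 0.199.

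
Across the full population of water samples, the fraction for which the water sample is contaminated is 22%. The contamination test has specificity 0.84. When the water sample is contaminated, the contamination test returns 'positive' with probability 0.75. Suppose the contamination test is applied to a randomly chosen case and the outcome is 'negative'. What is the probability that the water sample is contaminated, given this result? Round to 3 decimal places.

Write H for 'the water sample is contaminated'. Prior odds H:¬H = 0.22/0.78 = 0.28205. For the 'negative' outcome, the likelihood ratio is 0.25/0.84 = 0.29762.
Posterior odds = 0.28205 × 0.29762 = 0.083944, so P(H|E) = 0.083944/(1+0.083944) = 0.077.

P(H | E) ≈ 0.077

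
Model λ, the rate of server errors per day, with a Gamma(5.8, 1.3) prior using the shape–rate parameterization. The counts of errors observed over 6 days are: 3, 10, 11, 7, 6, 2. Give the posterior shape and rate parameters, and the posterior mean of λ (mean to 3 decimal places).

Total count ∑xᵢ = 39 over n = 6 days.
Gamma is conjugate to the Poisson likelihood: posterior is Gamma(shape = 5.8+39 = 44.8, rate = 1.3+6 = 7.3).
Posterior mean = shape/rate = 44.8/7.3 = 6.137.

Posterior: Gamma(shape=44.8, rate=7.3); mean ≈ 6.137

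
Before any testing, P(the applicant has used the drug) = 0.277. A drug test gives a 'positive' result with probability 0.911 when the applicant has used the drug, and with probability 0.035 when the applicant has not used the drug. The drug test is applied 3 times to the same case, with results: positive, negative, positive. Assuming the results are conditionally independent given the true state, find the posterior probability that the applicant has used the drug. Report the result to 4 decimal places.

Let H be the event that the applicant has used the drug; start with P(H) = 0.277. P('positive'|H) = 0.911, P('positive'|¬H) = 0.035.
Update on result 1 ('positive'): P(H) ← 0.911·0.2770 / (0.911·0.2770 + 0.035·0.7230) = 0.25235/0.27765 = 0.9089.
Update on result 2 ('negative'): P(H) ← 0.089·0.9089 / (0.089·0.9089 + 0.965·0.0911) = 0.080889/0.16884 = 0.4791.
Update on result 3 ('positive'): P(H) ← 0.911·0.4791 / (0.911·0.4791 + 0.035·0.5209) = 0.43645/0.45468 = 0.9599.

Posterior P(H) ≈ 0.9599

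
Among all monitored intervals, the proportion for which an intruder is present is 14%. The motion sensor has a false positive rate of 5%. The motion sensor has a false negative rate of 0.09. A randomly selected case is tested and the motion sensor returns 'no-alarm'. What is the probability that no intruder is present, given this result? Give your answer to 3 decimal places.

P(¬H | E) ≈ 0.985

Write H for 'an intruder is present'. Prior odds H:¬H = 0.14/0.86 = 0.16279. For the 'no-alarm' outcome, the likelihood ratio is 0.09/0.95 = 0.094737.
Posterior odds = 0.16279 × 0.094737 = 0.015422, so P(H|E) = 0.015422/(1+0.015422) = 0.015. Then P(¬H|E) = 1 − 0.015 = 0.985.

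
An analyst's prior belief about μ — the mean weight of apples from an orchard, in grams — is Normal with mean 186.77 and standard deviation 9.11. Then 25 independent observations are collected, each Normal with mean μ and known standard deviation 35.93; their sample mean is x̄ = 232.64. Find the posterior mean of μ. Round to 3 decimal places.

Posterior mean ≈ 215.046

With known σ, the Normal prior is conjugate. Weight on the data is w = (n/σ²)/(n/σ² + 1/τ₀²) = 0.0193654/(0.0193654+0.0120493) = 0.61644.
Posterior mean = w·x̄ + (1−w)·μ₀ = 0.61644·232.64 + 0.38356·186.77 = 215.046.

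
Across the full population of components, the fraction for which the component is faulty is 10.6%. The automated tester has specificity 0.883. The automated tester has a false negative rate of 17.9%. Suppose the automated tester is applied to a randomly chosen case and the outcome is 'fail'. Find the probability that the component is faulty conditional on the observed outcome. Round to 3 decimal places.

Let H be the event that the component is faulty. P(H) = 0.106, so P(¬H) = 0.894. With E the 'fail' result, P(E|H) = 0.821 and P(E|¬H) = 0.117.
P(E) = 0.821·0.106 + 0.117·0.894 = 0.087026 + 0.10460 = 0.19162.
By Bayes' theorem, P(H|E) = 0.087026 / 0.19162 = 0.454.

P(H | E) ≈ 0.454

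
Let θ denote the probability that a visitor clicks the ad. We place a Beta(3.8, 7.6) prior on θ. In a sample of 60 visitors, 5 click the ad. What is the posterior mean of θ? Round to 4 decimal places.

Observing 5 successes and 55 failures updates Beta(3.8, 7.6) by adding the success and failure counts to the two shape parameters: α = 3.8+5 = 8.8, β = 7.6+55 = 62.6.
Posterior mean = α/(α+β) = 8.8/71.4 = 0.1232.

Posterior mean ≈ 0.1232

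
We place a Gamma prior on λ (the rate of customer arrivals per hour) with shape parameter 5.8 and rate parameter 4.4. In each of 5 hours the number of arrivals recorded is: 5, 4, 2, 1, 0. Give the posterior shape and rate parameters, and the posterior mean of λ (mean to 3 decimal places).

The Poisson likelihood adds the total count to the shape and the number of exposure periods to the rate. Here ∑xᵢ = 12 and n = 5, so shape 5.8→17.8 and rate 4.4→9.4.
Posterior mean = shape/rate = 17.8/9.4 = 1.894.

Posterior: Gamma(shape=17.8, rate=9.4); mean ≈ 1.894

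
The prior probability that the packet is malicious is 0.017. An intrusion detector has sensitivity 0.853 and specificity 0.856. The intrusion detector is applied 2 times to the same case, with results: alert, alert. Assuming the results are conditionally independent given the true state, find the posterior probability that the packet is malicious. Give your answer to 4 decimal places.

Posterior P(H) ≈ 0.3777

Let H be the event that the packet is malicious; start with P(H) = 0.017. P('alert'|H) = 0.853, P('alert'|¬H) = 0.144.
Update on result 1 ('alert'): P(H) ← 0.853·0.0170 / (0.853·0.0170 + 0.144·0.9830) = 0.014501/0.15605 = 0.0929.
Update on result 2 ('alert'): P(H) ← 0.853·0.0929 / (0.853·0.0929 + 0.144·0.9071) = 0.079264/0.20988 = 0.3777.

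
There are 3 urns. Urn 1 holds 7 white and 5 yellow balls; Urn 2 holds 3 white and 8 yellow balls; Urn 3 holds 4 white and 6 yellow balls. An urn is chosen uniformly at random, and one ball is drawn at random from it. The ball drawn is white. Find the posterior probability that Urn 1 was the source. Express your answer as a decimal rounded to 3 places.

Tabulate prior·likelihood by source: [1] prior 0.333333, lik 0.5833, product 0.1944; [2] prior 0.333333, lik 0.2727, product 0.09091; [3] prior 0.333333, lik 0.4, product 0.1333.
Normalizing constant = 0.41869; the posterior for Urn 1 is its product over the sum, 0.1944/0.41869 = 0.464.

Posterior probability ≈ 0.464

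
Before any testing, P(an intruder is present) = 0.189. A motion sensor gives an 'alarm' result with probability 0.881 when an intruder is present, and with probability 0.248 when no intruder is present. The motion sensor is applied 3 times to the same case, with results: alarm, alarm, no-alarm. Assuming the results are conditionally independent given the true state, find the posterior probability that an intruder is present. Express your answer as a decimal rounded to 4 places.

With H the event that an intruder is present, the joint likelihood of the observed sequence is P(data|H) = 0.881·0.881·0.119 = 0.092363 and P(data|¬H) = 0.248·0.248·0.752 = 0.046251.
Bayes: P(H|data) = 0.189·0.092363 / (0.189·0.092363 + 0.811·0.046251) = 0.017457/0.054966 = 0.3176.

Posterior P(H) ≈ 0.3176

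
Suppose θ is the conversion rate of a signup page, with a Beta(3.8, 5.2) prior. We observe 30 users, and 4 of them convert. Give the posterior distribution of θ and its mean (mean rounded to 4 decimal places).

Posterior: Beta(7.8, 31.2); mean ≈ 0.2000

Observing 4 successes and 26 failures updates Beta(3.8, 5.2) by adding the success and failure counts to the two shape parameters: α = 3.8+4 = 7.8, β = 5.2+26 = 31.2.
E[θ | data] = 7.8/(7.8+31.2) = 0.2000.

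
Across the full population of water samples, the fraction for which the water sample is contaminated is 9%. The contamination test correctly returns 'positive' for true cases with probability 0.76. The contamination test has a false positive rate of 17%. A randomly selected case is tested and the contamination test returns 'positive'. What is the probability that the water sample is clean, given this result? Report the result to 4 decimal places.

Write H for 'the water sample is contaminated'. Prior odds H:¬H = 0.09/0.91 = 0.098901. For the 'positive' outcome, the likelihood ratio is 0.76/0.17 = 4.4706.
Posterior odds = 0.098901 × 4.4706 = 0.44215, so P(H|E) = 0.44215/(1+0.44215) = 0.3066. Then P(¬H|E) = 1 − 0.3066 = 0.6934.

P(¬H | E) ≈ 0.6934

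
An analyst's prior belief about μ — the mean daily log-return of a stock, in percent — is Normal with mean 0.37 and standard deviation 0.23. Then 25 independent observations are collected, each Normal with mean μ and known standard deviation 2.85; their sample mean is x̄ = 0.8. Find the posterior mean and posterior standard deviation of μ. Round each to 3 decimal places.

Posterior mean ≈ 0.430; posterior SD ≈ 0.213

With known σ, the Normal prior is conjugate. Weight on the data is w = (n/σ²)/(n/σ² + 1/τ₀²) = 3.07787/(3.07787+18.9036) = 0.14002.
Posterior mean = w·x̄ + (1−w)·μ₀ = 0.14002·0.8 + 0.85998·0.37 = 0.430. Posterior variance = 1/(3.07787+18.9036) = 0.0454929, so SD = 0.213.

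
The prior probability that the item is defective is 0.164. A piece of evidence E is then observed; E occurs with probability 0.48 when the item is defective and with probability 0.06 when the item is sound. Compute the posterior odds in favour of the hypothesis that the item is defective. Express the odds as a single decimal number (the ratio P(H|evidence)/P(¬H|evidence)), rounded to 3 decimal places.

Posterior odds ≈ 1.569

Prior odds = 0.164/(1−0.164) = 0.19617. In log-odds, ln(0.19617) = -1.6288.
Add log likelihood ratio: ln(8.0000) = 2.0794.
Posterior log-odds = 0.45068, so posterior odds = exp(0.45068) = 1.5694.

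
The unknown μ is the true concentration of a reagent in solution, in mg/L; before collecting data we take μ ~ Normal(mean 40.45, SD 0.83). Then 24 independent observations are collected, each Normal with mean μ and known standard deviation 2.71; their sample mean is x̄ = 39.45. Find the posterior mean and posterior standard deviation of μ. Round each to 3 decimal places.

Posterior mean ≈ 39.758; posterior SD ≈ 0.460

With known σ, the Normal prior is conjugate. Weight on the data is w = (n/σ²)/(n/σ² + 1/τ₀²) = 3.26793/(3.26793+1.45159) = 0.69243.
Posterior mean = w·x̄ + (1−w)·μ₀ = 0.69243·39.45 + 0.30757·40.45 = 39.758. Posterior variance = 1/(3.26793+1.45159) = 0.211886, so SD = 0.460.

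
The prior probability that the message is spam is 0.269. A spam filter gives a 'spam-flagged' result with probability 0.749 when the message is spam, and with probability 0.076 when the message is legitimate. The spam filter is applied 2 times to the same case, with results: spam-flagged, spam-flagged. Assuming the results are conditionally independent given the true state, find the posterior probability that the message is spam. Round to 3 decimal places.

Let H be the event that the message is spam; start with P(H) = 0.269. P('spam-flagged'|H) = 0.749, P('spam-flagged'|¬H) = 0.076.
Update on result 1 ('spam-flagged'): P(H) ← 0.749·0.2690 / (0.749·0.2690 + 0.076·0.7310) = 0.20148/0.25704 = 0.7839.
Update on result 2 ('spam-flagged'): P(H) ← 0.749·0.7839 / (0.749·0.7839 + 0.076·0.2161) = 0.58711/0.60354 = 0.9728.

Posterior P(H) ≈ 0.973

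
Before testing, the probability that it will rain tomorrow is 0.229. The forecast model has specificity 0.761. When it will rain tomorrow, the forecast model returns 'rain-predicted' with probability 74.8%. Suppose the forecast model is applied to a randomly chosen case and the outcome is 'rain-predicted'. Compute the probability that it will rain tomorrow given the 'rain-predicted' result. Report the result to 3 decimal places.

P(H | E) ≈ 0.482

Let H be the event that it will rain tomorrow. P(H) = 0.229, so P(¬H) = 0.771. With E the 'rain-predicted' result, P(E|H) = 0.748 and P(E|¬H) = 0.239.
P(E) = 0.748·0.229 + 0.239·0.771 = 0.17129 + 0.18427 = 0.35556.
By Bayes' theorem, P(H|E) = 0.17129 / 0.35556 = 0.482.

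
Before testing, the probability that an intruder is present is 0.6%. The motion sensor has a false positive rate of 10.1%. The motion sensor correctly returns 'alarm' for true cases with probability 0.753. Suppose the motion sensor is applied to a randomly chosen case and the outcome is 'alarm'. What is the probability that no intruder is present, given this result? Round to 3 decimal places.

P(¬H | E) ≈ 0.957

Let H be the event that an intruder is present. P(H) = 0.006, so P(¬H) = 0.994. With E the 'alarm' result, P(E|H) = 0.753 and P(E|¬H) = 0.101.
P(E) = 0.753·0.006 + 0.101·0.994 = 0.0045180 + 0.10039 = 0.10491.
By Bayes' theorem, P(H|E) = 0.0045180 / 0.10491 = 0.043. Hence P(¬H|E) = 1 − 0.043 = 0.957.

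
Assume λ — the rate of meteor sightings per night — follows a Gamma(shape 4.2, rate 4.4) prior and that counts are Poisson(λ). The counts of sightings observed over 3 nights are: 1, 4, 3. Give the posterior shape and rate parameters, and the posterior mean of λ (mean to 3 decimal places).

Posterior: Gamma(shape=12.2, rate=7.4); mean ≈ 1.649

The Poisson likelihood adds the total count to the shape and the number of exposure periods to the rate. Here ∑xᵢ = 8 and n = 3, so shape 4.2→12.2 and rate 4.4→7.4.
Posterior mean = shape/rate = 12.2/7.4 = 1.649.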